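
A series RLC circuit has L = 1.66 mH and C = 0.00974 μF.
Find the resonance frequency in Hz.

Step 1 — Resonance condition Im(Z)=0 gives ω₀ = 1/√(LC).
Step 2 — ω₀ = 1/√(0.00166·9.74e-09) = 2.487e+05 rad/s.
Step 3 — f₀ = ω₀/(2π) = 3.958e+04 Hz.

f₀ = 3.958e+04 Hz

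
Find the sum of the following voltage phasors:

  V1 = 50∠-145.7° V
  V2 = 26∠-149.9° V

Step 1 — Convert each phasor to rectangular form:
  V1 = 50·(cos(-145.7°) + j·sin(-145.7°)) = -41.3 - j28.18 V
  V2 = 26·(cos(-149.9°) + j·sin(-149.9°)) = -22.49 - j13.04 V
Step 2 — Sum components: V_total = -63.8 - j41.22 V.
Step 3 — Convert to polar: |V_total| = 75.95 V, ∠V_total = -147.1°.

V_total = 75.95∠-147.1° V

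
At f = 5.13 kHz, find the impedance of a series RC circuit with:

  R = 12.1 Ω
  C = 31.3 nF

Step 1 — Angular frequency: ω = 2π·f = 2π·5130 = 3.223e+04 rad/s.
Step 2 — Component impedances:
  R: Z = R = 12.1 Ω
  C: Z = 1/(jωC) = -j/(ω·C) = 0 - j991.2 Ω
Step 3 — Series combination: Z_total = R + C = 12.1 - j991.2 Ω = 991.3∠-89.3° Ω.

Z = 12.1 - j991.2 Ω = 991.3∠-89.3° Ω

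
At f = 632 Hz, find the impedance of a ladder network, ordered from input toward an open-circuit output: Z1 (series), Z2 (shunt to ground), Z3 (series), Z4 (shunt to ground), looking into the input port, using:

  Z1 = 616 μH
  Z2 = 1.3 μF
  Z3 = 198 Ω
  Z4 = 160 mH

Step 1 — Angular frequency: ω = 2π·f = 2π·632 = 3971 rad/s.
Step 2 — Component impedances:
  Z1: Z = jωL = j·3971·0.000616 = 0 + j2.446 Ω
  Z2: Z = 1/(jωC) = -j/(ω·C) = 0 - j193.7 Ω
  Z3: Z = R = 198 Ω
  Z4: Z = jωL = j·3971·0.16 = 0 + j635.4 Ω
Step 3 — Ladder network (open output): work backward from the far end, alternating series and parallel combinations. Z_in = 31.72 - j262 Ω = 263.9∠-83.1° Ω.

Z = 31.72 - j262 Ω = 263.9∠-83.1° Ω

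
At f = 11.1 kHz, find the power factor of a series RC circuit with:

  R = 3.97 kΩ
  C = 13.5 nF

Step 1 — Angular frequency: ω = 2π·f = 2π·1.11e+04 = 6.974e+04 rad/s.
Step 2 — Component impedances:
  R: Z = R = 3970 Ω
  C: Z = 1/(jωC) = -j/(ω·C) = 0 - j1062 Ω
Step 3 — Series combination: Z_total = R + C = 3970 - j1062 Ω = 4110∠-15.0° Ω.
Step 4 — Power factor: PF = cos(φ) = Re(Z)/|Z| = 3970/4109.6 = 0.966.
Step 5 — Type: Im(Z) = -1062 ⇒ leading (phase φ = -15.0°).

PF = 0.966 (leading, φ = -15.0°)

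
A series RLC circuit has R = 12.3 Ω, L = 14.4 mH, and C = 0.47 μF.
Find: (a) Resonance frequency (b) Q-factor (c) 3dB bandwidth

Step 1 — Resonance condition Im(Z)=0 gives ω₀ = 1/√(LC).
Step 2 — ω₀ = 1/√(0.0144·4.7e-07) = 1.216e+04 rad/s.
Step 3 — f₀ = ω₀/(2π) = 1935 Hz.
Step 4 — Series Q: Q = ω₀L/R = 1.216e+04·0.0144/12.3 = 14.23.
Step 5 — 3dB bandwidth: Δω = ω₀/Q = 854.2 rad/s; BW = Δω/(2π) = 135.9 Hz.

(a) f₀ = 1935 Hz  (b) Q = 14.23  (c) BW = 135.9 Hz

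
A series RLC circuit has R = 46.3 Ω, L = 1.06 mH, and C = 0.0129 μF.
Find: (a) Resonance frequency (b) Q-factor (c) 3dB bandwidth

Step 1 — Resonance: ω₀ = 1/√(LC) = 1/√(0.00106·1.29e-08) = 2.704e+05 rad/s.
Step 2 — f₀ = ω₀/(2π) = 4.304e+04 Hz.
Step 3 — Series Q: Q = ω₀L/R = 2.704e+05·0.00106/46.3 = 6.191.
Step 4 — Bandwidth: Δω = ω₀/Q = 4.368e+04 rad/s; BW = Δω/(2π) = 6952 Hz.

(a) f₀ = 4.304e+04 Hz  (b) Q = 6.191  (c) BW = 6952 Hz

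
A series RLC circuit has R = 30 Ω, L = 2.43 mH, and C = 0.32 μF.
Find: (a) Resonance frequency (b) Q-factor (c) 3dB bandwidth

Step 1 — Resonance condition Im(Z)=0 gives ω₀ = 1/√(LC).
Step 2 — ω₀ = 1/√(0.00243·3.2e-07) = 3.586e+04 rad/s.
Step 3 — f₀ = ω₀/(2π) = 5707 Hz.
Step 4 — Series Q: Q = ω₀L/R = 3.586e+04·0.00243/30 = 2.905.
Step 5 — 3dB bandwidth: Δω = ω₀/Q = 1.235e+04 rad/s; BW = Δω/(2π) = 1965 Hz.

(a) f₀ = 5707 Hz  (b) Q = 2.905  (c) BW = 1965 Hz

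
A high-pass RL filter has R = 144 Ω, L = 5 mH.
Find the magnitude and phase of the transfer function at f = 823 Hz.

Step 1 — Angular frequency: ω = 2π·823 = 5171 rad/s.
Step 2 — Transfer function: H(jω) = jωL/(R + jωL).
Step 3 — Numerator jωL = j·25.86; denominator R + jωL = 144 + j25.86.
Step 4 — H = 0.03123 + j0.1739.
Step 5 — Magnitude: |H| = 0.1767 (-15.1 dB); phase: φ = 79.8°.

|H| = 0.1767 (-15.1 dB), φ = 79.8°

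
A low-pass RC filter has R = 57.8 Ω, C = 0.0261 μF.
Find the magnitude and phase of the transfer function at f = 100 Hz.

Step 1 — Angular frequency: ω = 2π·100 = 628.3 rad/s.
Step 2 — Transfer function: H(jω) = 1/(1 + jωRC).
Step 3 — Denominator: 1 + jωRC = 1 + j·628.3·57.8·2.61e-08 = 1 + j0.0009479.
Step 4 — H = 1 - j0.0009479.
Step 5 — Magnitude: |H| = 1 (-0.0 dB); phase: φ = -0.1°.

|H| = 1 (-0.0 dB), φ = -0.1°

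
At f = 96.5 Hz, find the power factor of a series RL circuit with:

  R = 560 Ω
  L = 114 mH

Step 1 — Angular frequency: ω = 2π·f = 2π·96.5 = 606.3 rad/s.
Step 2 — Component impedances:
  R: Z = R = 560 Ω
  L: Z = jωL = j·606.3·0.114 = 0 + j69.12 Ω
Step 3 — Series combination: Z_total = R + L = 560 + j69.12 Ω = 564.2∠7.0° Ω.
Step 4 — Power factor: PF = cos(φ) = Re(Z)/|Z| = 560/564.25 = 0.9925.
Step 5 — Type: Im(Z) = 69.12 ⇒ lagging (phase φ = 7.0°).

PF = 0.9925 (lagging, φ = 7.0°)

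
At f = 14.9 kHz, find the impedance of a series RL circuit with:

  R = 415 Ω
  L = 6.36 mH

Step 1 — Angular frequency: ω = 2π·f = 2π·1.49e+04 = 9.362e+04 rad/s.
Step 2 — Component impedances:
  R: Z = R = 415 Ω
  L: Z = jωL = j·9.362e+04·0.00636 = 0 + j595.4 Ω
Step 3 — Series combination: Z_total = R + L = 415 + j595.4 Ω = 725.8∠55.1° Ω.

Z = 415 + j595.4 Ω = 725.8∠55.1° Ω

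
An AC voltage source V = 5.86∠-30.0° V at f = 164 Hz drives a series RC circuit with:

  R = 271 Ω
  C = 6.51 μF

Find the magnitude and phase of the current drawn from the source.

Step 1 — Angular frequency: ω = 2π·f = 2π·164 = 1030 rad/s.
Step 2 — Component impedances:
  R: Z = R = 271 Ω
  C: Z = 1/(jωC) = -j/(ω·C) = 0 - j149.1 Ω
Step 3 — Series combination: Z_total = R + C = 271 - j149.1 Ω = 309.3∠-28.8° Ω.
Step 4 — Source phasor: V = 5.86∠-30.0° V = 5.075 - j2.93 V.
Step 5 — Ohm's law: I = V / Z_total = (5.075 - j2.93) / (271 - j149.1) = 0.01894 - j0.000392 A.
Step 6 — Convert to polar: |I| = 0.01895 A, ∠I = -1.2°.

I = 0.01895∠-1.2° A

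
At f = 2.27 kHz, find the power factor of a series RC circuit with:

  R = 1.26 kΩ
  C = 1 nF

Step 1 — Angular frequency: ω = 2π·f = 2π·2270 = 1.426e+04 rad/s.
Step 2 — Component impedances:
  R: Z = R = 1260 Ω
  C: Z = 1/(jωC) = -j/(ω·C) = 0 - j7.011e+04 Ω
Step 3 — Series combination: Z_total = R + C = 1260 - j7.011e+04 Ω = 7.012e+04∠-89.0° Ω.
Step 4 — Power factor: PF = cos(φ) = Re(Z)/|Z| = 1260/7.012e+04 = 0.01797.
Step 5 — Type: Im(Z) = -7.011e+04 ⇒ leading (phase φ = -89.0°).

PF = 0.01797 (leading, φ = -89.0°)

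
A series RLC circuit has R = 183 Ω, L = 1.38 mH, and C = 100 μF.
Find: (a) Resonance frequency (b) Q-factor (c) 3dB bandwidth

Step 1 — Resonance condition Im(Z)=0 gives ω₀ = 1/√(LC).
Step 2 — ω₀ = 1/√(0.00138·0.0001) = 2692 rad/s.
Step 3 — f₀ = ω₀/(2π) = 428.4 Hz.
Step 4 — Series Q: Q = ω₀L/R = 2692·0.00138/183 = 0.0203.
Step 5 — 3dB bandwidth: Δω = ω₀/Q = 1.326e+05 rad/s; BW = Δω/(2π) = 2.111e+04 Hz.

(a) f₀ = 428.4 Hz  (b) Q = 0.0203  (c) BW = 2.111e+04 Hz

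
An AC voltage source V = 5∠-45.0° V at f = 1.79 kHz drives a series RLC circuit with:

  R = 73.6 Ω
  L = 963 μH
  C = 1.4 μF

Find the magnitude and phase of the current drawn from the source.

Step 1 — Angular frequency: ω = 2π·f = 2π·1790 = 1.125e+04 rad/s.
Step 2 — Component impedances:
  R: Z = R = 73.6 Ω
  L: Z = jωL = j·1.125e+04·0.000963 = 0 + j10.83 Ω
  C: Z = 1/(jωC) = -j/(ω·C) = 0 - j63.51 Ω
Step 3 — Series combination: Z_total = R + L + C = 73.6 - j52.68 Ω = 90.51∠-35.6° Ω.
Step 4 — Source phasor: V = 5∠-45.0° V = 3.536 - j3.536 V.
Step 5 — Ohm's law: I = V / Z_total = (3.536 - j3.536) / (73.6 - j52.68) = 0.0545 - j0.009029 A.
Step 6 — Convert to polar: |I| = 0.05524 A, ∠I = -9.4°.

I = 0.05524∠-9.4° A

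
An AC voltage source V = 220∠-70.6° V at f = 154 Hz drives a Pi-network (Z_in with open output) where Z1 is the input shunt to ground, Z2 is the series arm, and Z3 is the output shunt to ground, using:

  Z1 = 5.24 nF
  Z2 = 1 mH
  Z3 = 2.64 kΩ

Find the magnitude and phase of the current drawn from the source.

Step 1 — Angular frequency: ω = 2π·f = 2π·154 = 967.6 rad/s.
Step 2 — Component impedances:
  Z1: Z = 1/(jωC) = -j/(ω·C) = 0 - j1.972e+05 Ω
  Z2: Z = jωL = j·967.6·0.001 = 0 + j0.9676 Ω
  Z3: Z = R = 2640 Ω
Step 3 — With open output, the series arm Z2 and the output shunt Z3 appear in series to ground: Z2 + Z3 = 2640 + j0.9676 Ω.
Step 4 — Parallel with input shunt Z1: Z_in = Z1 || (Z2 + Z3) = 2640 - j34.36 Ω = 2640∠-0.7° Ω.
Step 5 — Source phasor: V = 220∠-70.6° V = 73.08 - j207.5 V.
Step 6 — Ohm's law: I = V / Z_total = (73.08 - j207.5) / (2640 - j34.36) = 0.0287 - j0.07824 A.
Step 7 — Convert to polar: |I| = 0.08334 A, ∠I = -69.9°.

I = 0.08334∠-69.9° A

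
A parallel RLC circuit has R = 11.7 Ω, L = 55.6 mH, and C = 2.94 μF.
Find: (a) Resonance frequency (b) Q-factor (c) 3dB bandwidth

Step 1 — Resonance: ω₀ = 1/√(LC) = 1/√(0.0556·2.94e-06) = 2473 rad/s.
Step 2 — f₀ = ω₀/(2π) = 393.6 Hz.
Step 3 — Parallel Q: Q = R/(ω₀L) = 11.7/(2473·0.0556) = 0.08508.
Step 4 — Bandwidth: Δω = ω₀/Q = 2.907e+04 rad/s; BW = Δω/(2π) = 4627 Hz.

(a) f₀ = 393.6 Hz  (b) Q = 0.08508  (c) BW = 4627 Hz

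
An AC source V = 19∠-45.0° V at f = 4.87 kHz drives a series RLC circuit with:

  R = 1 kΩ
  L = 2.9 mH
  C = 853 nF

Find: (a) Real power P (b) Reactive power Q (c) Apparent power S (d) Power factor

Step 1 — Angular frequency: ω = 2π·f = 2π·4870 = 3.06e+04 rad/s.
Step 2 — Component impedances:
  R: Z = R = 1000 Ω
  L: Z = jωL = j·3.06e+04·0.0029 = 0 + j88.74 Ω
  C: Z = 1/(jωC) = -j/(ω·C) = 0 - j38.31 Ω
Step 3 — Series combination: Z_total = R + L + C = 1000 + j50.42 Ω = 1001∠2.9° Ω.
Step 4 — Source phasor: V = 19∠-45.0° V = 13.44 - j13.44 V.
Step 5 — Current: I = V / Z = 0.01273 - j0.01408 A = 0.01898∠-47.9° A.
Step 6 — Complex power: S = V·I* = 0.3601 + j0.01816 VA.
Step 7 — Real power: P = Re(S) = 0.3601 W.
Step 8 — Reactive power: Q = Im(S) = 0.01816 VAR.
Step 9 — Apparent power: |S| = 0.3605 VA.
Step 10 — Power factor: PF = P/|S| = 0.9987 (lagging).

(a) P = 0.3601 W  (b) Q = 0.01816 VAR  (c) S = 0.3605 VA  (d) PF = 0.9987 (lagging)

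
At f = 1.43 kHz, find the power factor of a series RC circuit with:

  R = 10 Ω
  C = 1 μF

Step 1 — Angular frequency: ω = 2π·f = 2π·1430 = 8985 rad/s.
Step 2 — Component impedances:
  R: Z = R = 10 Ω
  C: Z = 1/(jωC) = -j/(ω·C) = 0 - j111.3 Ω
Step 3 — Series combination: Z_total = R + C = 10 - j111.3 Ω = 111.7∠-84.9° Ω.
Step 4 — Power factor: PF = cos(φ) = Re(Z)/|Z| = 10/111.75 = 0.08949.
Step 5 — Type: Im(Z) = -111.3 ⇒ leading (phase φ = -84.9°).

PF = 0.08949 (leading, φ = -84.9°)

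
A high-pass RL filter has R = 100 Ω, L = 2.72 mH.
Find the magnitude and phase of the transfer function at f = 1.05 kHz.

Step 1 — Angular frequency: ω = 2π·1050 = 6597 rad/s.
Step 2 — Transfer function: H(jω) = jωL/(R + jωL).
Step 3 — Numerator jωL = j·17.94; denominator R + jωL = 100 + j17.94.
Step 4 — H = 0.0312 + j0.1738.
Step 5 — Magnitude: |H| = 0.1766 (-15.1 dB); phase: φ = 79.8°.

|H| = 0.1766 (-15.1 dB), φ = 79.8°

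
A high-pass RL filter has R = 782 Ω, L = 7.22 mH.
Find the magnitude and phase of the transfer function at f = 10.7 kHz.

Step 1 — Angular frequency: ω = 2π·1.07e+04 = 6.723e+04 rad/s.
Step 2 — Transfer function: H(jω) = jωL/(R + jωL).
Step 3 — Numerator jωL = j·485.4; denominator R + jωL = 782 + j485.4.
Step 4 — H = 0.2781 + j0.4481.
Step 5 — Magnitude: |H| = 0.5274 (-5.6 dB); phase: φ = 58.2°.

|H| = 0.5274 (-5.6 dB), φ = 58.2°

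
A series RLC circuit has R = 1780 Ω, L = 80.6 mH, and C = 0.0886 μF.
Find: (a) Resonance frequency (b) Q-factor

Step 1 — Resonance condition Im(Z)=0 gives ω₀ = 1/√(LC).
Step 2 — ω₀ = 1/√(0.0806·8.86e-08) = 1.183e+04 rad/s.
Step 3 — f₀ = ω₀/(2π) = 1883 Hz.
Step 4 — Series Q: Q = ω₀L/R = 1.183e+04·0.0806/1780 = 0.5358.

(a) f₀ = 1883 Hz  (b) Q = 0.5358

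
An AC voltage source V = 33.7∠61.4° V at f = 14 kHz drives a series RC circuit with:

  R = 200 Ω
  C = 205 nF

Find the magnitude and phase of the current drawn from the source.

Step 1 — Angular frequency: ω = 2π·f = 2π·1.4e+04 = 8.796e+04 rad/s.
Step 2 — Component impedances:
  R: Z = R = 200 Ω
  C: Z = 1/(jωC) = -j/(ω·C) = 0 - j55.45 Ω
Step 3 — Series combination: Z_total = R + C = 200 - j55.45 Ω = 207.5∠-15.5° Ω.
Step 4 — Source phasor: V = 33.7∠61.4° V = 16.13 + j29.59 V.
Step 5 — Ohm's law: I = V / Z_total = (16.13 + j29.59) / (200 - j55.45) = 0.03681 + j0.1581 A.
Step 6 — Convert to polar: |I| = 0.1624 A, ∠I = 76.9°.

I = 0.1624∠76.9° A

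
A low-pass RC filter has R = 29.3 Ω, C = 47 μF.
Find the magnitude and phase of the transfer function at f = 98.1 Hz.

Step 1 — Angular frequency: ω = 2π·98.1 = 616.4 rad/s.
Step 2 — Transfer function: H(jω) = 1/(1 + jωRC).
Step 3 — Denominator: 1 + jωRC = 1 + j·616.4·29.3·4.7e-05 = 1 + j0.8488.
Step 4 — H = 0.5812 - j0.4934.
Step 5 — Magnitude: |H| = 0.7624 (-2.4 dB); phase: φ = -40.3°.

|H| = 0.7624 (-2.4 dB), φ = -40.3°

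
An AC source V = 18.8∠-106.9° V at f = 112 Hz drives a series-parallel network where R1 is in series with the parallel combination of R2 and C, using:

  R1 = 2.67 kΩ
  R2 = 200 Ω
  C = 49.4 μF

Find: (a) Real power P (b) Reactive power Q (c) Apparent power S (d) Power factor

Step 1 — Angular frequency: ω = 2π·f = 2π·112 = 703.7 rad/s.
Step 2 — Component impedances:
  R1: Z = R = 2670 Ω
  R2: Z = R = 200 Ω
  C: Z = 1/(jωC) = -j/(ω·C) = 0 - j28.77 Ω
Step 3 — Parallel branch: R2 || C = 1/(1/R2 + 1/C) = 4.053 - j28.18 Ω.
Step 4 — Series with R1: Z_total = R1 + (R2 || C) = 2674 - j28.18 Ω = 2674∠-0.6° Ω.
Step 5 — Source phasor: V = 18.8∠-106.9° V = -5.465 - j17.99 V.
Step 6 — Current: I = V / Z = -0.001973 - j0.006748 A = 0.00703∠-106.3° A.
Step 7 — Complex power: S = V·I* = 0.1322 - j0.001393 VA.
Step 8 — Real power: P = Re(S) = 0.1322 W.
Step 9 — Reactive power: Q = Im(S) = -0.001393 VAR.
Step 10 — Apparent power: |S| = 0.1322 VA.
Step 11 — Power factor: PF = P/|S| = 0.9999 (leading).

(a) P = 0.1322 W  (b) Q = -0.001393 VAR  (c) S = 0.1322 VA  (d) PF = 0.9999 (leading)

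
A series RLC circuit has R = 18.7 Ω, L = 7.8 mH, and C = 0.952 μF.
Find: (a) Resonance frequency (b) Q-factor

Step 1 — Resonance condition Im(Z)=0 gives ω₀ = 1/√(LC).
Step 2 — ω₀ = 1/√(0.0078·9.52e-07) = 1.16e+04 rad/s.
Step 3 — f₀ = ω₀/(2π) = 1847 Hz.
Step 4 — Series Q: Q = ω₀L/R = 1.16e+04·0.0078/18.7 = 4.84.

(a) f₀ = 1847 Hz  (b) Q = 4.84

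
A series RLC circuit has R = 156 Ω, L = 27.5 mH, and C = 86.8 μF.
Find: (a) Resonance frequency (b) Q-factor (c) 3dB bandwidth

Step 1 — Resonance condition Im(Z)=0 gives ω₀ = 1/√(LC).
Step 2 — ω₀ = 1/√(0.0275·8.68e-05) = 647.3 rad/s.
Step 3 — f₀ = ω₀/(2π) = 103 Hz.
Step 4 — Series Q: Q = ω₀L/R = 647.3·0.0275/156 = 0.1141.
Step 5 — 3dB bandwidth: Δω = ω₀/Q = 5673 rad/s; BW = Δω/(2π) = 902.8 Hz.

(a) f₀ = 103 Hz  (b) Q = 0.1141  (c) BW = 902.8 Hz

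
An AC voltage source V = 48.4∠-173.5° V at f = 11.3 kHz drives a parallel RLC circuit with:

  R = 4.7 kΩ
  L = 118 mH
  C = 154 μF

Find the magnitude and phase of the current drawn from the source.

Step 1 — Angular frequency: ω = 2π·f = 2π·1.13e+04 = 7.1e+04 rad/s.
Step 2 — Component impedances:
  R: Z = R = 4700 Ω
  L: Z = jωL = j·7.1e+04·0.118 = 0 + j8378 Ω
  C: Z = 1/(jωC) = -j/(ω·C) = 0 - j0.09146 Ω
Step 3 — Parallel combination: 1/Z_total = 1/R + 1/L + 1/C; Z_total = 1.78e-06 - j0.09146 Ω = 0.09146∠-90.0° Ω.
Step 4 — Source phasor: V = 48.4∠-173.5° V = -48.09 - j5.479 V.
Step 5 — Ohm's law: I = V / Z_total = (-48.09 - j5.479) / (1.78e-06 - j0.09146) = 59.9 - j525.8 A.
Step 6 — Convert to polar: |I| = 529.2 A, ∠I = -83.5°.

I = 529.2∠-83.5° A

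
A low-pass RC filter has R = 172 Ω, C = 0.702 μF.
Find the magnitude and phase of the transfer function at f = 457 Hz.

Step 1 — Angular frequency: ω = 2π·457 = 2871 rad/s.
Step 2 — Transfer function: H(jω) = 1/(1 + jωRC).
Step 3 — Denominator: 1 + jωRC = 1 + j·2871·172·7.02e-07 = 1 + j0.3467.
Step 4 — H = 0.8927 - j0.3095.
Step 5 — Magnitude: |H| = 0.9448 (-0.5 dB); phase: φ = -19.1°.

|H| = 0.9448 (-0.5 dB), φ = -19.1°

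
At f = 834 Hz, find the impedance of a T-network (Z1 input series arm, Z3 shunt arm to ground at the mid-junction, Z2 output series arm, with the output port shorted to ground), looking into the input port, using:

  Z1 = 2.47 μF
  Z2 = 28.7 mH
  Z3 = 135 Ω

Step 1 — Angular frequency: ω = 2π·f = 2π·834 = 5240 rad/s.
Step 2 — Component impedances:
  Z1: Z = 1/(jωC) = -j/(ω·C) = 0 - j77.26 Ω
  Z2: Z = jωL = j·5240·0.0287 = 0 + j150.4 Ω
  Z3: Z = R = 135 Ω
Step 3 — With the output port shorted to ground, the output series arm Z2 runs from the junction to ground; the shunt arm Z3 also runs from the junction to ground. They appear in parallel: Z3 || Z2 = 74.76 + j67.11 Ω.
Step 4 — Series with input arm Z1: Z_in = Z1 + (Z3 || Z2) = 74.76 - j10.15 Ω = 75.45∠-7.7° Ω.

Z = 74.76 - j10.15 Ω = 75.45∠-7.7° Ω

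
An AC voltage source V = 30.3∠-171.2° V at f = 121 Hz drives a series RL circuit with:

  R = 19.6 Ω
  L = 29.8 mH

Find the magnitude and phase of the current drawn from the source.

Step 1 — Angular frequency: ω = 2π·f = 2π·121 = 760.3 rad/s.
Step 2 — Component impedances:
  R: Z = R = 19.6 Ω
  L: Z = jωL = j·760.3·0.0298 = 0 + j22.66 Ω
Step 3 — Series combination: Z_total = R + L = 19.6 + j22.66 Ω = 29.96∠49.1° Ω.
Step 4 — Source phasor: V = 30.3∠-171.2° V = -29.94 - j4.635 V.
Step 5 — Ohm's law: I = V / Z_total = (-29.94 - j4.635) / (19.6 + j22.66) = -0.771 + j0.6547 A.
Step 6 — Convert to polar: |I| = 1.011 A, ∠I = 139.7°.

I = 1.011∠139.7° A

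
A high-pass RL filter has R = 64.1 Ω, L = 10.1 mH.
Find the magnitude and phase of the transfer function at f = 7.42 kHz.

Step 1 — Angular frequency: ω = 2π·7420 = 4.662e+04 rad/s.
Step 2 — Transfer function: H(jω) = jωL/(R + jωL).
Step 3 — Numerator jωL = j·470.9; denominator R + jωL = 64.1 + j470.9.
Step 4 — H = 0.9818 + j0.1337.
Step 5 — Magnitude: |H| = 0.9909 (-0.1 dB); phase: φ = 7.8°.

|H| = 0.9909 (-0.1 dB), φ = 7.8°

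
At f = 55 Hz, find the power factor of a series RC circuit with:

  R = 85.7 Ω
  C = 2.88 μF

Step 1 — Angular frequency: ω = 2π·f = 2π·55 = 345.6 rad/s.
Step 2 — Component impedances:
  R: Z = R = 85.7 Ω
  C: Z = 1/(jωC) = -j/(ω·C) = 0 - j1005 Ω
Step 3 — Series combination: Z_total = R + C = 85.7 - j1005 Ω = 1008∠-85.1° Ω.
Step 4 — Power factor: PF = cos(φ) = Re(Z)/|Z| = 85.7/1008.414 = 0.08498.
Step 5 — Type: Im(Z) = -1005 ⇒ leading (phase φ = -85.1°).

PF = 0.08498 (leading, φ = -85.1°)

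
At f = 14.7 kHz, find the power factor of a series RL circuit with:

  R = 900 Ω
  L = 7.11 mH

Step 1 — Angular frequency: ω = 2π·f = 2π·1.47e+04 = 9.236e+04 rad/s.
Step 2 — Component impedances:
  R: Z = R = 900 Ω
  L: Z = jωL = j·9.236e+04·0.00711 = 0 + j656.7 Ω
Step 3 — Series combination: Z_total = R + L = 900 + j656.7 Ω = 1114∠36.1° Ω.
Step 4 — Power factor: PF = cos(φ) = Re(Z)/|Z| = 900/1114.1 = 0.8078.
Step 5 — Type: Im(Z) = 656.7 ⇒ lagging (phase φ = 36.1°).

PF = 0.8078 (lagging, φ = 36.1°)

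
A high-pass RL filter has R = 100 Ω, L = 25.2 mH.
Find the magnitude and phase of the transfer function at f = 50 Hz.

Step 1 — Angular frequency: ω = 2π·50 = 314.2 rad/s.
Step 2 — Transfer function: H(jω) = jωL/(R + jωL).
Step 3 — Numerator jωL = j·7.917; denominator R + jωL = 100 + j7.917.
Step 4 — H = 0.006229 + j0.07868.
Step 5 — Magnitude: |H| = 0.07892 (-22.1 dB); phase: φ = 85.5°.

|H| = 0.07892 (-22.1 dB), φ = 85.5°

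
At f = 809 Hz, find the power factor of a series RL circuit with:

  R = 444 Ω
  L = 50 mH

Step 1 — Angular frequency: ω = 2π·f = 2π·809 = 5083 rad/s.
Step 2 — Component impedances:
  R: Z = R = 444 Ω
  L: Z = jωL = j·5083·0.05 = 0 + j254.2 Ω
Step 3 — Series combination: Z_total = R + L = 444 + j254.2 Ω = 511.6∠29.8° Ω.
Step 4 — Power factor: PF = cos(φ) = Re(Z)/|Z| = 444/511.6 = 0.8679.
Step 5 — Type: Im(Z) = 254.2 ⇒ lagging (phase φ = 29.8°).

PF = 0.8679 (lagging, φ = 29.8°)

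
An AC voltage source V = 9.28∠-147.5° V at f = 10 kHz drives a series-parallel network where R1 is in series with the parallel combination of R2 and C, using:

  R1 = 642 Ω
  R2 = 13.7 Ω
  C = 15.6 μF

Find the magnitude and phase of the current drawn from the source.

Step 1 — Angular frequency: ω = 2π·f = 2π·1e+04 = 6.283e+04 rad/s.
Step 2 — Component impedances:
  R1: Z = R = 642 Ω
  R2: Z = R = 13.7 Ω
  C: Z = 1/(jωC) = -j/(ω·C) = 0 - j1.02 Ω
Step 3 — Parallel branch: R2 || C = 1/(1/R2 + 1/C) = 0.07556 - j1.015 Ω.
Step 4 — Series with R1: Z_total = R1 + (R2 || C) = 642.1 - j1.015 Ω = 642.1∠-0.1° Ω.
Step 5 — Source phasor: V = 9.28∠-147.5° V = -7.827 - j4.986 V.
Step 6 — Ohm's law: I = V / Z_total = (-7.827 - j4.986) / (642.1 - j1.015) = -0.01218 - j0.007785 A.
Step 7 — Convert to polar: |I| = 0.01445 A, ∠I = -147.4°.

I = 0.01445∠-147.4° A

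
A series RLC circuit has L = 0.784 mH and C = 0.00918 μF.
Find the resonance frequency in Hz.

Step 1 — Resonance condition Im(Z)=0 gives ω₀ = 1/√(LC).
Step 2 — ω₀ = 1/√(0.000784·9.18e-09) = 3.728e+05 rad/s.
Step 3 — f₀ = ω₀/(2π) = 5.933e+04 Hz.

f₀ = 5.933e+04 Hz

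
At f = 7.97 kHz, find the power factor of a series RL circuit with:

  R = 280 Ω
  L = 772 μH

Step 1 — Angular frequency: ω = 2π·f = 2π·7970 = 5.008e+04 rad/s.
Step 2 — Component impedances:
  R: Z = R = 280 Ω
  L: Z = jωL = j·5.008e+04·0.000772 = 0 + j38.66 Ω
Step 3 — Series combination: Z_total = R + L = 280 + j38.66 Ω = 282.7∠7.9° Ω.
Step 4 — Power factor: PF = cos(φ) = Re(Z)/|Z| = 280/282.66 = 0.9906.
Step 5 — Type: Im(Z) = 38.66 ⇒ lagging (phase φ = 7.9°).

PF = 0.9906 (lagging, φ = 7.9°)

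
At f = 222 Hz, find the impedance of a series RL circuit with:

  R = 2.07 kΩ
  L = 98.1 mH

Step 1 — Angular frequency: ω = 2π·f = 2π·222 = 1395 rad/s.
Step 2 — Component impedances:
  R: Z = R = 2070 Ω
  L: Z = jωL = j·1395·0.0981 = 0 + j136.8 Ω
Step 3 — Series combination: Z_total = R + L = 2070 + j136.8 Ω = 2075∠3.8° Ω.

Z = 2070 + j136.8 Ω = 2075∠3.8° Ω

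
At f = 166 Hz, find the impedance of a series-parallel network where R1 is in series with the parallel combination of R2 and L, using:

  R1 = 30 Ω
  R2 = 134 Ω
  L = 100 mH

Step 1 — Angular frequency: ω = 2π·f = 2π·166 = 1043 rad/s.
Step 2 — Component impedances:
  R1: Z = R = 30 Ω
  R2: Z = R = 134 Ω
  L: Z = jωL = j·1043·0.1 = 0 + j104.3 Ω
Step 3 — Parallel branch: R2 || L = 1/(1/R2 + 1/L) = 50.56 + j64.95 Ω.
Step 4 — Series with R1: Z_total = R1 + (R2 || L) = 80.56 + j64.95 Ω = 103.5∠38.9° Ω.

Z = 80.56 + j64.95 Ω = 103.5∠38.9° Ω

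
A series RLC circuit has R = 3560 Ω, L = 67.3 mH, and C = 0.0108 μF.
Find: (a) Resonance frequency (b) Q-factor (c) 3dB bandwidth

Step 1 — Resonance: ω₀ = 1/√(LC) = 1/√(0.0673·1.08e-08) = 3.709e+04 rad/s.
Step 2 — f₀ = ω₀/(2π) = 5903 Hz.
Step 3 — Series Q: Q = ω₀L/R = 3.709e+04·0.0673/3560 = 0.7012.
Step 4 — Bandwidth: Δω = ω₀/Q = 5.29e+04 rad/s; BW = Δω/(2π) = 8419 Hz.

(a) f₀ = 5903 Hz  (b) Q = 0.7012  (c) BW = 8419 Hz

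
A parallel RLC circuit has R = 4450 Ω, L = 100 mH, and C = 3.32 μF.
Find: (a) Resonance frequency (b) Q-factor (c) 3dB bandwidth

Step 1 — Resonance: ω₀ = 1/√(LC) = 1/√(0.1·3.32e-06) = 1736 rad/s.
Step 2 — f₀ = ω₀/(2π) = 276.2 Hz.
Step 3 — Parallel Q: Q = R/(ω₀L) = 4450/(1736·0.1) = 25.64.
Step 4 — Bandwidth: Δω = ω₀/Q = 67.69 rad/s; BW = Δω/(2π) = 10.77 Hz.

(a) f₀ = 276.2 Hz  (b) Q = 25.64  (c) BW = 10.77 Hz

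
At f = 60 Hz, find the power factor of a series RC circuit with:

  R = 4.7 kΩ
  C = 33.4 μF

Step 1 — Angular frequency: ω = 2π·f = 2π·60 = 377 rad/s.
Step 2 — Component impedances:
  R: Z = R = 4700 Ω
  C: Z = 1/(jωC) = -j/(ω·C) = 0 - j79.42 Ω
Step 3 — Series combination: Z_total = R + C = 4700 - j79.42 Ω = 4701∠-1.0° Ω.
Step 4 — Power factor: PF = cos(φ) = Re(Z)/|Z| = 4700/4700.7 = 0.9999.
Step 5 — Type: Im(Z) = -79.42 ⇒ leading (phase φ = -1.0°).

PF = 0.9999 (leading, φ = -1.0°)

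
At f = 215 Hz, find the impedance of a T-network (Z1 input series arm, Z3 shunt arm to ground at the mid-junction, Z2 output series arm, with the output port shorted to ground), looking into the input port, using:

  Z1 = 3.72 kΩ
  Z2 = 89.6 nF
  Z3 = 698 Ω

Step 1 — Angular frequency: ω = 2π·f = 2π·215 = 1351 rad/s.
Step 2 — Component impedances:
  Z1: Z = R = 3720 Ω
  Z2: Z = 1/(jωC) = -j/(ω·C) = 0 - j8262 Ω
  Z3: Z = R = 698 Ω
Step 3 — With the output port shorted to ground, the output series arm Z2 runs from the junction to ground; the shunt arm Z3 also runs from the junction to ground. They appear in parallel: Z3 || Z2 = 693.1 - j58.55 Ω.
Step 4 — Series with input arm Z1: Z_in = Z1 + (Z3 || Z2) = 4413 - j58.55 Ω = 4413∠-0.8° Ω.

Z = 4413 - j58.55 Ω = 4413∠-0.8° Ω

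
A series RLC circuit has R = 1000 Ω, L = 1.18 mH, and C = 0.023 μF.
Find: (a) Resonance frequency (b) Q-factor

Step 1 — Resonance condition Im(Z)=0 gives ω₀ = 1/√(LC).
Step 2 — ω₀ = 1/√(0.00118·2.3e-08) = 1.92e+05 rad/s.
Step 3 — f₀ = ω₀/(2π) = 3.055e+04 Hz.
Step 4 — Series Q: Q = ω₀L/R = 1.92e+05·0.00118/1000 = 0.2265.

(a) f₀ = 3.055e+04 Hz  (b) Q = 0.2265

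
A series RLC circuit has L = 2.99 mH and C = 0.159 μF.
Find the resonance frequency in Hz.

Step 1 — Resonance condition Im(Z)=0 gives ω₀ = 1/√(LC).
Step 2 — ω₀ = 1/√(0.00299·1.59e-07) = 4.586e+04 rad/s.
Step 3 — f₀ = ω₀/(2π) = 7299 Hz.

f₀ = 7299 Hz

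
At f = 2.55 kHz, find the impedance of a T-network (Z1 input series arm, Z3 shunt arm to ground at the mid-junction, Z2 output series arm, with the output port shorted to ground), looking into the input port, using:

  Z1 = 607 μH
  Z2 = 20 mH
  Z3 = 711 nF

Step 1 — Angular frequency: ω = 2π·f = 2π·2550 = 1.602e+04 rad/s.
Step 2 — Component impedances:
  Z1: Z = jωL = j·1.602e+04·0.000607 = 0 + j9.725 Ω
  Z2: Z = jωL = j·1.602e+04·0.02 = 0 + j320.4 Ω
  Z3: Z = 1/(jωC) = -j/(ω·C) = 0 - j87.78 Ω
Step 3 — With the output port shorted to ground, the output series arm Z2 runs from the junction to ground; the shunt arm Z3 also runs from the junction to ground. They appear in parallel: Z3 || Z2 = 0 - j120.9 Ω.
Step 4 — Series with input arm Z1: Z_in = Z1 + (Z3 || Z2) = 0 - j111.2 Ω = 111.2∠-90.0° Ω.

Z = 0 - j111.2 Ω = 111.2∠-90.0° Ω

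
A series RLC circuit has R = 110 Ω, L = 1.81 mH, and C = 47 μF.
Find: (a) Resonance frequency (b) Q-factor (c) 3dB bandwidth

Step 1 — Resonance condition Im(Z)=0 gives ω₀ = 1/√(LC).
Step 2 — ω₀ = 1/√(0.00181·4.7e-05) = 3429 rad/s.
Step 3 — f₀ = ω₀/(2π) = 545.7 Hz.
Step 4 — Series Q: Q = ω₀L/R = 3429·0.00181/110 = 0.05642.
Step 5 — 3dB bandwidth: Δω = ω₀/Q = 6.077e+04 rad/s; BW = Δω/(2π) = 9672 Hz.

(a) f₀ = 545.7 Hz  (b) Q = 0.05642  (c) BW = 9672 Hz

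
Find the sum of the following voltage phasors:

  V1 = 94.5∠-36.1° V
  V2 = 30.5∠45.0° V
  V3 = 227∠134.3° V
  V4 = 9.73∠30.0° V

Step 1 — Convert each phasor to rectangular form:
  V1 = 94.5·(cos(-36.1°) + j·sin(-36.1°)) = 76.36 - j55.68 V
  V2 = 30.5·(cos(45.0°) + j·sin(45.0°)) = 21.57 + j21.57 V
  V3 = 227·(cos(134.3°) + j·sin(134.3°)) = -158.5 + j162.5 V
  V4 = 9.73·(cos(30.0°) + j·sin(30.0°)) = 8.426 + j4.865 V
Step 2 — Sum components: V_total = -52.19 + j133.2 V.
Step 3 — Convert to polar: |V_total| = 143.1 V, ∠V_total = 111.4°.

V_total = 143.1∠111.4° V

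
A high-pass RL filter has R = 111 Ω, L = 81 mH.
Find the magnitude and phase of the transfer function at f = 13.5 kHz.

Step 1 — Angular frequency: ω = 2π·1.35e+04 = 8.482e+04 rad/s.
Step 2 — Transfer function: H(jω) = jωL/(R + jωL).
Step 3 — Numerator jωL = j·6871; denominator R + jωL = 111 + j6871.
Step 4 — H = 0.9997 + j0.01615.
Step 5 — Magnitude: |H| = 0.9999 (-0.0 dB); phase: φ = 0.9°.

|H| = 0.9999 (-0.0 dB), φ = 0.9°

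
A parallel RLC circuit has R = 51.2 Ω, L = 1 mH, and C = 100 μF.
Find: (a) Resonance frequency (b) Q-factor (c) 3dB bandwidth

Step 1 — Resonance: ω₀ = 1/√(LC) = 1/√(0.001·0.0001) = 3162 rad/s.
Step 2 — f₀ = ω₀/(2π) = 503.3 Hz.
Step 3 — Parallel Q: Q = R/(ω₀L) = 51.2/(3162·0.001) = 16.19.
Step 4 — Bandwidth: Δω = ω₀/Q = 195.3 rad/s; BW = Δω/(2π) = 31.08 Hz.

(a) f₀ = 503.3 Hz  (b) Q = 16.19  (c) BW = 31.08 Hz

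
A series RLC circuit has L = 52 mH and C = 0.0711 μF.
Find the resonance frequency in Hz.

Step 1 — Resonance condition Im(Z)=0 gives ω₀ = 1/√(LC).
Step 2 — ω₀ = 1/√(0.052·7.11e-08) = 1.645e+04 rad/s.
Step 3 — f₀ = ω₀/(2π) = 2617 Hz.

f₀ = 2617 Hz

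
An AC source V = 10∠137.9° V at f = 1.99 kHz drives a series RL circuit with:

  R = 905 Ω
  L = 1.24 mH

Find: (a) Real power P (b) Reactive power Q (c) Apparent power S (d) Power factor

Step 1 — Angular frequency: ω = 2π·f = 2π·1990 = 1.25e+04 rad/s.
Step 2 — Component impedances:
  R: Z = R = 905 Ω
  L: Z = jωL = j·1.25e+04·0.00124 = 0 + j15.5 Ω
Step 3 — Series combination: Z_total = R + L = 905 + j15.5 Ω = 905.1∠1.0° Ω.
Step 4 — Source phasor: V = 10∠137.9° V = -7.42 + j6.704 V.
Step 5 — Current: I = V / Z = -0.008069 + j0.007546 A = 0.01105∠136.9° A.
Step 6 — Complex power: S = V·I* = 0.1105 + j0.001892 VA.
Step 7 — Real power: P = Re(S) = 0.1105 W.
Step 8 — Reactive power: Q = Im(S) = 0.001892 VAR.
Step 9 — Apparent power: |S| = 0.1105 VA.
Step 10 — Power factor: PF = P/|S| = 0.9999 (lagging).

(a) P = 0.1105 W  (b) Q = 0.001892 VAR  (c) S = 0.1105 VA  (d) PF = 0.9999 (lagging)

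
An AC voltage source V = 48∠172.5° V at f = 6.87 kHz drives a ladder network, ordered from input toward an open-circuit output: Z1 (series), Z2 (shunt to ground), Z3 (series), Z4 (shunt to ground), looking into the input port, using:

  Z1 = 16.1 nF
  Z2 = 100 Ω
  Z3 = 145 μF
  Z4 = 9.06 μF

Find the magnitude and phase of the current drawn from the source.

Step 1 — Angular frequency: ω = 2π·f = 2π·6870 = 4.317e+04 rad/s.
Step 2 — Component impedances:
  Z1: Z = 1/(jωC) = -j/(ω·C) = 0 - j1439 Ω
  Z2: Z = R = 100 Ω
  Z3: Z = 1/(jωC) = -j/(ω·C) = 0 - j0.1598 Ω
  Z4: Z = 1/(jωC) = -j/(ω·C) = 0 - j2.557 Ω
Step 3 — Ladder network (open output): work backward from the far end, alternating series and parallel combinations. Z_in = 0.07376 - j1442 Ω = 1442∠-90.0° Ω.
Step 4 — Source phasor: V = 48∠172.5° V = -47.59 + j6.265 V.
Step 5 — Ohm's law: I = V / Z_total = (-47.59 + j6.265) / (0.07376 - j1442) = -0.004348 - j0.03301 A.
Step 6 — Convert to polar: |I| = 0.0333 A, ∠I = -97.5°.

I = 0.0333∠-97.5° A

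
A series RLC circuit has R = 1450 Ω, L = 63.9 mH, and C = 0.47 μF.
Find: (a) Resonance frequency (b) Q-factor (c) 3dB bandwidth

Step 1 — Resonance: ω₀ = 1/√(LC) = 1/√(0.0639·4.7e-07) = 5770 rad/s.
Step 2 — f₀ = ω₀/(2π) = 918.4 Hz.
Step 3 — Series Q: Q = ω₀L/R = 5770·0.0639/1450 = 0.2543.
Step 4 — Bandwidth: Δω = ω₀/Q = 2.269e+04 rad/s; BW = Δω/(2π) = 3611 Hz.

(a) f₀ = 918.4 Hz  (b) Q = 0.2543  (c) BW = 3611 Hz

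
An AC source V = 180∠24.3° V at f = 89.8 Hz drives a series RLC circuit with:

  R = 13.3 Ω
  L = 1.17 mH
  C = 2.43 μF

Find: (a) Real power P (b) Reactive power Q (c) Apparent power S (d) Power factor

Step 1 — Angular frequency: ω = 2π·f = 2π·89.8 = 564.2 rad/s.
Step 2 — Component impedances:
  R: Z = R = 13.3 Ω
  L: Z = jωL = j·564.2·0.00117 = 0 + j0.6601 Ω
  C: Z = 1/(jωC) = -j/(ω·C) = 0 - j729.4 Ω
Step 3 — Series combination: Z_total = R + L + C = 13.3 - j728.7 Ω = 728.8∠-89.0° Ω.
Step 4 — Source phasor: V = 180∠24.3° V = 164.1 + j74.07 V.
Step 5 — Current: I = V / Z = -0.09751 + j0.2269 A = 0.247∠113.3° A.
Step 6 — Complex power: S = V·I* = 0.8113 - j44.45 VA.
Step 7 — Real power: P = Re(S) = 0.8113 W.
Step 8 — Reactive power: Q = Im(S) = -44.45 VAR.
Step 9 — Apparent power: |S| = 44.46 VA.
Step 10 — Power factor: PF = P/|S| = 0.01825 (leading).

(a) P = 0.8113 W  (b) Q = -44.45 VAR  (c) S = 44.46 VA  (d) PF = 0.01825 (leading)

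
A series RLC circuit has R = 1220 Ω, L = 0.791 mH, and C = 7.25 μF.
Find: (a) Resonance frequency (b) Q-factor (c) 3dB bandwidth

Step 1 — Resonance condition Im(Z)=0 gives ω₀ = 1/√(LC).
Step 2 — ω₀ = 1/√(0.000791·7.25e-06) = 1.321e+04 rad/s.
Step 3 — f₀ = ω₀/(2π) = 2102 Hz.
Step 4 — Series Q: Q = ω₀L/R = 1.321e+04·0.000791/1220 = 0.008562.
Step 5 — 3dB bandwidth: Δω = ω₀/Q = 1.542e+06 rad/s; BW = Δω/(2π) = 2.455e+05 Hz.

(a) f₀ = 2102 Hz  (b) Q = 0.008562  (c) BW = 2.455e+05 Hz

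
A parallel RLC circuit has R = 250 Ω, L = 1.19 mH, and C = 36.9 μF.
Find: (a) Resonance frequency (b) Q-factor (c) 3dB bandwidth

Step 1 — Resonance: ω₀ = 1/√(LC) = 1/√(0.00119·3.69e-05) = 4772 rad/s.
Step 2 — f₀ = ω₀/(2π) = 759.5 Hz.
Step 3 — Parallel Q: Q = R/(ω₀L) = 250/(4772·0.00119) = 44.02.
Step 4 — Bandwidth: Δω = ω₀/Q = 108.4 rad/s; BW = Δω/(2π) = 17.25 Hz.

(a) f₀ = 759.5 Hz  (b) Q = 44.02  (c) BW = 17.25 Hz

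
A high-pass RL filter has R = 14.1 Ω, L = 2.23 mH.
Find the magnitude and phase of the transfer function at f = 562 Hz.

Step 1 — Angular frequency: ω = 2π·562 = 3531 rad/s.
Step 2 — Transfer function: H(jω) = jωL/(R + jωL).
Step 3 — Numerator jωL = j·7.874; denominator R + jωL = 14.1 + j7.874.
Step 4 — H = 0.2377 + j0.4257.
Step 5 — Magnitude: |H| = 0.4876 (-6.2 dB); phase: φ = 60.8°.

|H| = 0.4876 (-6.2 dB), φ = 60.8°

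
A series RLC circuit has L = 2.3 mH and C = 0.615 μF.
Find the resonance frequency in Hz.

Step 1 — Resonance condition Im(Z)=0 gives ω₀ = 1/√(LC).
Step 2 — ω₀ = 1/√(0.0023·6.15e-07) = 2.659e+04 rad/s.
Step 3 — f₀ = ω₀/(2π) = 4232 Hz.

f₀ = 4232 Hz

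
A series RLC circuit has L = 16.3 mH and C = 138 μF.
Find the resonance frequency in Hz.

Step 1 — Resonance condition Im(Z)=0 gives ω₀ = 1/√(LC).
Step 2 — ω₀ = 1/√(0.0163·0.000138) = 666.8 rad/s.
Step 3 — f₀ = ω₀/(2π) = 106.1 Hz.

f₀ = 106.1 Hz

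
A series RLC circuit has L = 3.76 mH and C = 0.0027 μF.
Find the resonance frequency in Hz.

Step 1 — Resonance condition Im(Z)=0 gives ω₀ = 1/√(LC).
Step 2 — ω₀ = 1/√(0.00376·2.7e-09) = 3.139e+05 rad/s.
Step 3 — f₀ = ω₀/(2π) = 4.995e+04 Hz.

f₀ = 4.995e+04 Hz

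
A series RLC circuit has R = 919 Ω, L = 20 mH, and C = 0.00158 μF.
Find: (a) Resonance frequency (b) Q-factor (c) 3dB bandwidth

Step 1 — Resonance: ω₀ = 1/√(LC) = 1/√(0.02·1.58e-09) = 1.779e+05 rad/s.
Step 2 — f₀ = ω₀/(2π) = 2.831e+04 Hz.
Step 3 — Series Q: Q = ω₀L/R = 1.779e+05·0.02/919 = 3.871.
Step 4 — Bandwidth: Δω = ω₀/Q = 4.595e+04 rad/s; BW = Δω/(2π) = 7313 Hz.

(a) f₀ = 2.831e+04 Hz  (b) Q = 3.871  (c) BW = 7313 Hz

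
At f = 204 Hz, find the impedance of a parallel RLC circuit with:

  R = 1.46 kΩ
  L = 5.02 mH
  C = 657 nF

Step 1 — Angular frequency: ω = 2π·f = 2π·204 = 1282 rad/s.
Step 2 — Component impedances:
  R: Z = R = 1460 Ω
  L: Z = jωL = j·1282·0.00502 = 0 + j6.434 Ω
  C: Z = 1/(jωC) = -j/(ω·C) = 0 - j1187 Ω
Step 3 — Parallel combination: 1/Z_total = 1/R + 1/L + 1/C; Z_total = 0.02867 + j6.469 Ω = 6.469∠89.7° Ω.

Z = 0.02867 + j6.469 Ω = 6.469∠89.7° Ω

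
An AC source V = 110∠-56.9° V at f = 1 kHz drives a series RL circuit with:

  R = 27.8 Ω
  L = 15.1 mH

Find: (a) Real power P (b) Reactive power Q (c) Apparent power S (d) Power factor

Step 1 — Angular frequency: ω = 2π·f = 2π·1000 = 6283 rad/s.
Step 2 — Component impedances:
  R: Z = R = 27.8 Ω
  L: Z = jωL = j·6283·0.0151 = 0 + j94.88 Ω
Step 3 — Series combination: Z_total = R + L = 27.8 + j94.88 Ω = 98.87∠73.7° Ω.
Step 4 — Source phasor: V = 110∠-56.9° V = 60.07 - j92.15 V.
Step 5 — Current: I = V / Z = -0.7236 - j0.8452 A = 1.113∠-130.6° A.
Step 6 — Complex power: S = V·I* = 34.41 + j117.5 VA.
Step 7 — Real power: P = Re(S) = 34.41 W.
Step 8 — Reactive power: Q = Im(S) = 117.5 VAR.
Step 9 — Apparent power: |S| = 122.4 VA.
Step 10 — Power factor: PF = P/|S| = 0.2812 (lagging).

(a) P = 34.41 W  (b) Q = 117.5 VAR  (c) S = 122.4 VA  (d) PF = 0.2812 (lagging)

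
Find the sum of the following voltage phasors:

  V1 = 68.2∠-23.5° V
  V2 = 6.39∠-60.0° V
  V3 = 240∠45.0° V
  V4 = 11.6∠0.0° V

Step 1 — Convert each phasor to rectangular form:
  V1 = 68.2·(cos(-23.5°) + j·sin(-23.5°)) = 62.54 - j27.19 V
  V2 = 6.39·(cos(-60.0°) + j·sin(-60.0°)) = 3.195 - j5.534 V
  V3 = 240·(cos(45.0°) + j·sin(45.0°)) = 169.7 + j169.7 V
  V4 = 11.6·(cos(0.0°) + j·sin(0.0°)) = 11.6 V
Step 2 — Sum components: V_total = 247 + j137 V.
Step 3 — Convert to polar: |V_total| = 282.5 V, ∠V_total = 29.0°.

V_total = 282.5∠29.0° V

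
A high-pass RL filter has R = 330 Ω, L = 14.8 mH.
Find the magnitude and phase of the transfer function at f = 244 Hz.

Step 1 — Angular frequency: ω = 2π·244 = 1533 rad/s.
Step 2 — Transfer function: H(jω) = jωL/(R + jωL).
Step 3 — Numerator jωL = j·22.69; denominator R + jωL = 330 + j22.69.
Step 4 — H = 0.004705 + j0.06843.
Step 5 — Magnitude: |H| = 0.0686 (-23.3 dB); phase: φ = 86.1°.

|H| = 0.0686 (-23.3 dB), φ = 86.1°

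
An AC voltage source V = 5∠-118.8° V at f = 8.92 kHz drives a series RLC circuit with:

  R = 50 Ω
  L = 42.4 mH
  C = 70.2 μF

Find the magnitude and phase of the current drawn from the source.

Step 1 — Angular frequency: ω = 2π·f = 2π·8920 = 5.605e+04 rad/s.
Step 2 — Component impedances:
  R: Z = R = 50 Ω
  L: Z = jωL = j·5.605e+04·0.0424 = 0 + j2376 Ω
  C: Z = 1/(jωC) = -j/(ω·C) = 0 - j0.2542 Ω
Step 3 — Series combination: Z_total = R + L + C = 50 + j2376 Ω = 2377∠88.8° Ω.
Step 4 — Source phasor: V = 5∠-118.8° V = -2.409 - j4.382 V.
Step 5 — Ohm's law: I = V / Z_total = (-2.409 - j4.382) / (50 + j2376) = -0.001865 + j0.0009745 A.
Step 6 — Convert to polar: |I| = 0.002104 A, ∠I = 152.4°.

I = 0.002104∠152.4° A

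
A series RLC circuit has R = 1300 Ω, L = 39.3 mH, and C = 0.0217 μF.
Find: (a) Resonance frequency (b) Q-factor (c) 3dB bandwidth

Step 1 — Resonance: ω₀ = 1/√(LC) = 1/√(0.0393·2.17e-08) = 3.424e+04 rad/s.
Step 2 — f₀ = ω₀/(2π) = 5450 Hz.
Step 3 — Series Q: Q = ω₀L/R = 3.424e+04·0.0393/1300 = 1.035.
Step 4 — Bandwidth: Δω = ω₀/Q = 3.308e+04 rad/s; BW = Δω/(2π) = 5265 Hz.

(a) f₀ = 5450 Hz  (b) Q = 1.035  (c) BW = 5265 Hz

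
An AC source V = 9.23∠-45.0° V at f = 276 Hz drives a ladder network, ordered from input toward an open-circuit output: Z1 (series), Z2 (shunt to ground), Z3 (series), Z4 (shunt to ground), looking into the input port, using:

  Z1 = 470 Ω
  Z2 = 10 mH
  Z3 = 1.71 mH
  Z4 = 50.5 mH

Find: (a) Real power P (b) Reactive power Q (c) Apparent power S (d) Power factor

Step 1 — Angular frequency: ω = 2π·f = 2π·276 = 1734 rad/s.
Step 2 — Component impedances:
  Z1: Z = R = 470 Ω
  Z2: Z = jωL = j·1734·0.01 = 0 + j17.34 Ω
  Z3: Z = jωL = j·1734·0.00171 = 0 + j2.965 Ω
  Z4: Z = jωL = j·1734·0.0505 = 0 + j87.58 Ω
Step 3 — Ladder network (open output): work backward from the far end, alternating series and parallel combinations. Z_in = 470 + j14.55 Ω = 470.2∠1.8° Ω.
Step 4 — Source phasor: V = 9.23∠-45.0° V = 6.527 - j6.527 V.
Step 5 — Current: I = V / Z = 0.01344 - j0.0143 A = 0.01963∠-46.8° A.
Step 6 — Complex power: S = V·I* = 0.1811 + j0.005608 VA.
Step 7 — Real power: P = Re(S) = 0.1811 W.
Step 8 — Reactive power: Q = Im(S) = 0.005608 VAR.
Step 9 — Apparent power: |S| = 0.1812 VA.
Step 10 — Power factor: PF = P/|S| = 0.9995 (lagging).

(a) P = 0.1811 W  (b) Q = 0.005608 VAR  (c) S = 0.1812 VA  (d) PF = 0.9995 (lagging)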